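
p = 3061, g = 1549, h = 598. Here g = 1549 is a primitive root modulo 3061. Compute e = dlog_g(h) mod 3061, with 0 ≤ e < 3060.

894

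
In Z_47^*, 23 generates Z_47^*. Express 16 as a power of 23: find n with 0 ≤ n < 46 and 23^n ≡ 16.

Baby-step giant-step with m = ceil(sqrt(46)) = 7.
Baby table (23^j mod 47 for j=0..6):
  0:1  1:23  2:12  3:41  4:3  5:22  6:36
Giant step factor: 23^(-7) ≡ 13 (mod 47).
Scan 16·13^i mod 47 for i = 0, 1, …:
  i=0: 16   i=1: 20   i=2: 25   i=3: 43
  i=4: 42   i=5: 29   i=6: 1
Match at i=6, j=0: n = 6·7 + 0 = 42.

42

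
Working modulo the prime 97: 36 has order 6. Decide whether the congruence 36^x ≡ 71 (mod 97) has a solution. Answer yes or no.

no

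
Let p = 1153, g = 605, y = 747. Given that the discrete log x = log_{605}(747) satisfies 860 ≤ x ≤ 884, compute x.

873

Compute 605^860 mod 1153 = 355, then multiply by 605 repeatedly:
  605^860=355  605^861=317  605^862=387  605^863=76  605^864=1013
  605^865=622  605^866=432  605^867=782  605^868=380  605^869=453
  605^870=804  605^871=1007  605^872=451  605^873=747
Found 747 at exponent 873.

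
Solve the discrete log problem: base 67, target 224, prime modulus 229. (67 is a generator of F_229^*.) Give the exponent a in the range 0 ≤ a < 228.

Baby-step giant-step with m = ceil(sqrt(228)) = 16.
Baby table (67^j mod 229 for j=0..15):
  0:1  1:67  2:138  3:86  4:37  5:189  6:68  7:205
  8:224  9:123  10:226  11:28  12:44  13:200  14:118  15:120
Giant step factor: 67^(-16) ≡ 55 (mod 229).
Scan 224·55^i mod 229 for i = 0, 1, …:
  i=0: 224
Match at i=0, j=8: a = 0·16 + 8 = 8.

8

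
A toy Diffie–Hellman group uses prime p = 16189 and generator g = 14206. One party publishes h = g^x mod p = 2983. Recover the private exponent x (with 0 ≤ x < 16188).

Baby-step giant-step with m = ceil(sqrt(16188)) = 128.
Baby table (14206^j mod 16189 for j=0..127):
  0:1  1:14206  2:14551  3:10354  4:11859  5:6220  6:1758  7:10710
  8:2038  9:5896  10:12879  11:7185  12:14654  13:373  14:5035  15:4208
  16:9060  17:3810  18:5033  19:8174  20:12336  21:15480  22:13693  23:11923
  24:8820  25:10249  26:9617  27:131  28:15440  29:12068  30:12687  31:15574
  32:5370  33:3652  34:10756  35:7954  36:11493  37:3493  38:2273  39:9372
  40:296  41:12025  42:822  43:5063  44:13440  45:11763  46:2320  47:13305
  48:4255  49:12993  50:7769  51:6001  52:15121  53:13274  54:972  55:15204
  56:10575  57:10719  58:380  59:7343  60:8931  61:593  62:5878  63:6
  64:4291  65:6361  66:13557  67:6398  68:4942  69:10548  70:15693  71:12228
  72:2998  73:12518  74:10732  75:6979  76:2238  77:14021  78:9059  79:5793
  80:6671  81:14009  82:477  83:9260  84:11935  85:1213  86:6782  87:4353
  88:12927  89:9135  90:786  91:11695  92:7652  93:11366  94:12499  95:16031
  96:5723  97:15969  98:15346  99:4202  100:4769  101:13638  102:7665  103:1776
  104:7394  105:4932  106:14189  107:15884  108:5822  109:13920  110:15074  111:9341
  112:13202  113:14236  114:3628  115:9781  116:14888  117:5832  118:10279  119:14883
  120:15747  121:2280  122:11680  123:5019  124:3558  125:2890  126:36  127:9557
Giant step factor: 14206^(-128) ≡ 15817 (mod 16189).
Scan 2983·15817^i mod 16189 for i = 0, 1, …:
  i=0: 2983   i=1: 7365   i=2: 12350   i=3: 3476
  i=4: 2048   i=5: 15216   i=6: 5798   i=7: 12470
  i=8: 7403   i=9: 14403     …   i=52: 9580
  i=53: 14009
Match at i=53, j=81: x = 53·128 + 81 = 6865.

6865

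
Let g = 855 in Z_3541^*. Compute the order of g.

The order of 855 must divide p − 1 = 3540 = 2^2 · 3 · 5 · 59.
Divisors: 1, 2, 3, 4, 5, 6, 10, 12, 15, 20, 30, 59, 60, 118, 177, 236, 295, 354, 590, 708, 885, 1180, 1770, 3540.
Check each in increasing order: 855^1 ≡ 855;  855^2 ≡ 1579;  855^3 ≡ 924;  855^4 ≡ 377;  855^5 ≡ 104;  855^6 ≡ 395;  855^10 ≡ 193;  855^12 ≡ 221;  855^15 ≡ 2367;  855^20 ≡ 1839;  855^30 ≡ 827;  855^59 ≡ 100;  855^60 ≡ 516;  855^118 ≡ 2918;  855^177 ≡ 1438;  855^236 ≡ 2160;  855^295 ≡ 3540;  855^354 ≡ 3441;  855^590 ≡ 1.
Smallest exponent giving 1 is 590.

590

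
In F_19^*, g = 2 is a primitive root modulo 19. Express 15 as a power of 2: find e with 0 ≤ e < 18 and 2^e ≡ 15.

Successive powers of 2 modulo 19:
  2^0=1  2^1=2  2^2=4  2^3=8  2^4=16  2^5=13
  2^6=7  2^7=14  2^8=9  2^9=18  2^10=17  2^11=15
So 2^11 ≡ 15 (mod 19), giving e = 11.

11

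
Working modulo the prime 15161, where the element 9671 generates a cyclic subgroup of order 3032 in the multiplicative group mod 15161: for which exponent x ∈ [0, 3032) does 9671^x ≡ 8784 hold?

Baby-step giant-step with m = ceil(sqrt(3032)) = 56.
Baby table (9671^j mod 15161 for j=0..55):
  0:1  1:9671  2:32  3:6252  4:1024  5:2971  6:2446  7:4106
  8:2467  9:10104  10:3139  11:4947  12:9482  13:6694  14:204  15:1954
  16:6528  17:1884  18:11803  19:14805  20:13832  21:3769  22:2955  23:14481
  24:3594  25:8562  26:8881  27:1086  28:11294  29:4430  30:12705  31:5311
  32:12374  33:3181  34:1782  35:10826  36:11541  37:12890  38:5448  39:3133
  40:7565  41:9290  42:14665  43:9221  44:14450  45:7013  46:7570  47:12162
  48:14825  49:10159  50:4409  51:6707  52:4639  53:2370  54:11999  55:35
Giant step factor: 9671^(-56) ≡ 14750 (mod 15161).
Scan 8784·14750^i mod 15161 for i = 0, 1, …:
  i=0: 8784   i=1: 13255   i=2: 10155   i=3: 10731
  i=4: 1410   i=5: 11769   i=6: 14461   i=7: 14802
  i=8: 11100   i=9: 1361     …   i=29: 1726
  i=30: 3181
Match at i=30, j=33: x = 30·56 + 33 = 1713.

1713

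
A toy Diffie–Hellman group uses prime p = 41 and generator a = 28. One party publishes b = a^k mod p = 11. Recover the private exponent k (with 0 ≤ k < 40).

33

Successive powers of 28 modulo 41:
  28^0=1  28^1=28  28^2=5  28^3=17  28^4=25  28^5=3
  28^6=2  28^7=15  28^8=10  28^9=34  28^10=9  28^11=6
  28^12=4  28^13=30  28^14=20  28^15=27  28^16=18  28^17=12
  28^18=8  28^19=19  28^20=40  28^21=13  28^22=36  28^23=24
  28^24=16  28^25=38  28^26=39  28^27=26  28^28=31  28^29=7
  28^30=32  28^31=35  28^32=37  28^33=11
So 28^33 ≡ 11 (mod 41), giving k = 33.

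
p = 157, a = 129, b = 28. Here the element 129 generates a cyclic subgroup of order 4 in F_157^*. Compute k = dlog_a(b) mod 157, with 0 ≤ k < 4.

3

Successive powers of 129 modulo 157:
  129^0=1  129^1=129  129^2=156  129^3=28
So 129^3 ≡ 28 (mod 157), giving k = 3.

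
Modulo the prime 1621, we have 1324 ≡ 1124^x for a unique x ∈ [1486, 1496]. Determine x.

1486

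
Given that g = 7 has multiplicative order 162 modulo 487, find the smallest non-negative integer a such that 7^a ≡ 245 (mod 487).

107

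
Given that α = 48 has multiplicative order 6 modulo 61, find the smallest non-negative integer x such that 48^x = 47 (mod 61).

2

Successive powers of 48 modulo 61:
  48^0=1  48^1=48  48^2=47
So 48^2 ≡ 47 (mod 61), giving x = 2.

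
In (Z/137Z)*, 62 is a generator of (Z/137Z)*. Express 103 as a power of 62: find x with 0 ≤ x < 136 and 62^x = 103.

44

Baby-step giant-step with m = ceil(sqrt(136)) = 12.
Baby table (62^j mod 137 for j=0..11):
  0:1  1:62  2:8  3:85  4:64  5:132  6:101  7:97
  8:123  9:91  10:25  11:43
Giant step factor: 62^(-12) ≡ 87 (mod 137).
Scan 103·87^i mod 137 for i = 0, 1, …:
  i=0: 103   i=1: 56   i=2: 77   i=3: 123
Match at i=3, j=8: x = 3·12 + 8 = 44.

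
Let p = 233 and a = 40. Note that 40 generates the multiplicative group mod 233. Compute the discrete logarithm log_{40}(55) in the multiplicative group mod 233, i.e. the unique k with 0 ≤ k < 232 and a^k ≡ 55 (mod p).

18

Successive powers of 40 modulo 233:
  40^0=1  40^1=40  40^2=202  40^3=158  40^4=29  40^5=228
  40^6=33  40^7=155  40^8=142  40^9=88  40^10=25  40^11=68
  40^12=157  40^13=222  40^14=26  40^15=108  40^16=126  40^17=147
  40^18=55
So 40^18 ≡ 55 (mod 233), giving k = 18.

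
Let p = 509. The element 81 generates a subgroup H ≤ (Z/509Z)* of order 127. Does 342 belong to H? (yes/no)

no

342 ∈ ⟨81⟩ iff 342^127 ≡ 1 (mod 509), since |⟨81⟩| = 127.
342^127 mod 509 = 508.
Since 508 ≠ 1, 342 does not lie in the subgroup.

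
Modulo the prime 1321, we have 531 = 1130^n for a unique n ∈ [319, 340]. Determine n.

Compute 1130^319 mod 1321 = 885, then multiply by 1130 repeatedly:
  1130^319=885  1130^320=53  1130^321=445  1130^322=870  1130^323=276
  1130^324=124  1130^325=94  1130^326=540  1130^327=1219  1130^328=988
  1130^329=195  1130^330=1064  1130^331=210  1130^332=841  1130^333=531
Found 531 at exponent 333.

333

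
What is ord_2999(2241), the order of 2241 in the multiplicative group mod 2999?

2998

The order of 2241 must divide p − 1 = 2998 = 2 · 1499.
Divisors: 1, 2, 1499, 2998.
Check each in increasing order: 2241^1 ≡ 2241;  2241^2 ≡ 1755;  2241^1499 ≡ 2998;  2241^2998 ≡ 1.
Smallest exponent giving 1 is 2998.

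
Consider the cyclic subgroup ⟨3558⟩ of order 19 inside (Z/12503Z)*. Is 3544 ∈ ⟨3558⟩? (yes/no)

3544 ∈ ⟨3558⟩ iff 3544^19 ≡ 1 (mod 12503), since |⟨3558⟩| = 19.
3544^19 mod 12503 = 6791.
Since 6791 ≠ 1, 3544 does not lie in the subgroup.

no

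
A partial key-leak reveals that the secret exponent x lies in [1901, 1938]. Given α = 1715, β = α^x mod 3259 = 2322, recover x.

1906

Compute 1715^1901 mod 3259 = 2190, then multiply by 1715 repeatedly:
  1715^1901=2190  1715^1902=1482  1715^1903=2869  1715^1904=2504  1715^1905=2257
  1715^1906=2322
Found 2322 at exponent 1906.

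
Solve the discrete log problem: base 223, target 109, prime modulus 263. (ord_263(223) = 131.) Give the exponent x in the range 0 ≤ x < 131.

Baby-step giant-step with m = ceil(sqrt(131)) = 12.
Baby table (223^j mod 263 for j=0..11):
  0:1  1:223  2:22  3:172  4:221  5:102  6:128  7:140
  8:186  9:187  10:147  11:169
Giant step factor: 223^(-12) ≡ 145 (mod 263).
Scan 109·145^i mod 263 for i = 0, 1, …:
  i=0: 109   i=1: 25   i=2: 206   i=3: 151
  i=4: 66   i=5: 102
Match at i=5, j=5: x = 5·12 + 5 = 65.

65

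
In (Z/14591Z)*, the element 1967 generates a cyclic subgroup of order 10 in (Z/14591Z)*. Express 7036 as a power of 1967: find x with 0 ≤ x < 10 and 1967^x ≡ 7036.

8

Successive powers of 1967 modulo 14591:
  1967^0=1  1967^1=1967  1967^2=2474  1967^3=7555  1967^4=7047  1967^5=14590
  1967^6=12624  1967^7=12117  1967^8=7036
So 1967^8 ≡ 7036 (mod 14591), giving x = 8.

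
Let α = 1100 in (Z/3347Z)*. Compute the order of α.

478

The order of 1100 must divide p − 1 = 3346 = 2 · 7 · 239.
Divisors: 1, 2, 7, 14, 239, 478, 1673, 3346.
Check each in increasing order: 1100^1 ≡ 1100;  1100^2 ≡ 1733;  1100^7 ≡ 1573;  1100^14 ≡ 896;  1100^239 ≡ 3346;  1100^478 ≡ 1.
Smallest exponent giving 1 is 478.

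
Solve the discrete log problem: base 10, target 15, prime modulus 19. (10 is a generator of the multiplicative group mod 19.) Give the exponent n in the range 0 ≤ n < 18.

7

Successive powers of 10 modulo 19:
  10^0=1  10^1=10  10^2=5  10^3=12  10^4=6  10^5=3
  10^6=11  10^7=15
So 10^7 ≡ 15 (mod 19), giving n = 7.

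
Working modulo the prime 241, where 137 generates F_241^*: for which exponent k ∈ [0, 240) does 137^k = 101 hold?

Baby-step giant-step with m = ceil(sqrt(240)) = 16.
Baby table (137^j mod 241 for j=0..15):
  0:1  1:137  2:212  3:124  4:118  5:19  6:193  7:172
  8:187  9:73  10:120  11:52  12:135  13:179  14:182  15:111
Giant step factor: 137^(-16) ≡ 231 (mod 241).
Scan 101·231^i mod 241 for i = 0, 1, …:
  i=0: 101   i=1: 195   i=2: 219   i=3: 220
  i=4: 210   i=5: 69   i=6: 33   i=7: 152
  i=8: 167   i=9: 17   i=10: 71   i=11: 13
  i=12: 111
Match at i=12, j=15: k = 12·16 + 15 = 207.

207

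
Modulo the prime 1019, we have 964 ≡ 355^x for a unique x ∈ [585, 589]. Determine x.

589

Compute 355^585 mod 1019 = 658, then multiply by 355 repeatedly:
  355^585=658  355^586=239  355^587=268  355^588=373  355^589=964
Found 964 at exponent 589.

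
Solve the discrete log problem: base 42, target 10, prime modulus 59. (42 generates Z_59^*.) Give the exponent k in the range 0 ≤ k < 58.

27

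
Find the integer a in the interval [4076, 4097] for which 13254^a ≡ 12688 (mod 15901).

Compute 13254^4076 mod 15901 = 3399, then multiply by 13254 repeatedly:
  13254^4076=3399  13254^4077=2813  13254^4078=11558  13254^4079=15399  13254^4080=9011
  13254^4081=15284  13254^4082=11297  13254^4083=6622  13254^4084=10369  13254^4085=14284
  13254^4086=2830  13254^4087=14262  13254^4088=13361  13254^4089=13158  13254^4090=9865
  13254^4091=12688
Found 12688 at exponent 4091.

4091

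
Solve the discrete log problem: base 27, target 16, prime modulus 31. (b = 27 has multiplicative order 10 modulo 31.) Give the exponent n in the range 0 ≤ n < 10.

2

Successive powers of 27 modulo 31:
  27^0=1  27^1=27  27^2=16
So 27^2 ≡ 16 (mod 31), giving n = 2.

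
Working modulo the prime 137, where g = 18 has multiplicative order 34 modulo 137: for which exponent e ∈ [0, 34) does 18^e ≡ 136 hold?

17

Successive powers of 18 modulo 137:
  18^0=1  18^1=18  18^2=50  18^3=78  18^4=34  18^5=64
  18^6=56  18^7=49  18^8=60  18^9=121  18^10=123  18^11=22
  18^12=122  18^13=4  18^14=72  18^15=63  18^16=38  18^17=136
So 18^17 ≡ 136 (mod 137), giving e = 17.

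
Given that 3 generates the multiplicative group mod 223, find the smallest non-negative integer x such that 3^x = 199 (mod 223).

208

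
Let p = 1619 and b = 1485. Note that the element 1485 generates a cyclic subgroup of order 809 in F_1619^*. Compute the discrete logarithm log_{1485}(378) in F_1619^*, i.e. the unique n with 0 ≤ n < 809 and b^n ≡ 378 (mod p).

Baby-step giant-step with m = ceil(sqrt(809)) = 29.
Baby table (1485^j mod 1619 for j=0..28):
  0:1  1:1485  2:147  3:1349  4:562  5:785  6:45  7:446
  8:139  9:802  10:1005  11:1326  12:406  13:642  14:1398  15:472
  16:1512  17:1386  18:461  19:1367  20:1388  21:193  22:42  23:848
  24:1317  25:1612  26:938  27:590  28:271
Giant step factor: 1485^(-29) ≡ 863 (mod 1619).
Scan 378·863^i mod 1619 for i = 0, 1, …:
  i=0: 378   i=1: 795   i=2: 1248   i=3: 389
  i=4: 574   i=5: 1567   i=6: 456   i=7: 111
  i=8: 272   i=9: 1600     …   i=24: 1547
  i=25: 1005
Match at i=25, j=10: n = 25·29 + 10 = 735.

735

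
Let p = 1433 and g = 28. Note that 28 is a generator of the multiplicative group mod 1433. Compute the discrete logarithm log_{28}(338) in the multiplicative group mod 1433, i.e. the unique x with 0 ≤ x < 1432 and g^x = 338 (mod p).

416

Baby-step giant-step with m = ceil(sqrt(1432)) = 38.
Baby table (28^j mod 1433 for j=0..37):
  0:1  1:28  2:784  3:457  4:1332  5:38  6:1064  7:1132
  8:170  9:461  10:11  11:308  12:26  13:728  14:322  15:418
  16:240  17:988  18:437  19:772  20:121  21:522  22:286  23:843
  24:676  25:299  26:1207  27:837  28:508  29:1327  30:1331  31:10
  32:280  33:675  34:271  35:423  36:380  37:609
Giant step factor: 28^(-38) ≡ 408 (mod 1433).
Scan 338·408^i mod 1433 for i = 0, 1, …:
  i=0: 338   i=1: 336   i=2: 953   i=3: 481
  i=4: 1360   i=5: 309   i=6: 1401   i=7: 1274
  i=8: 1046   i=9: 1167   i=10: 380
Match at i=10, j=36: x = 10·38 + 36 = 416.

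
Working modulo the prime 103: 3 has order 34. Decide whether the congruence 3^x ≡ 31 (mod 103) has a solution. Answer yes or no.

yes

31 ∈ ⟨3⟩ iff 31^34 ≡ 1 (mod 103), since |⟨3⟩| = 34.
31^34 mod 103 = 1.
Since 1 = 1, 31 lies in the subgroup.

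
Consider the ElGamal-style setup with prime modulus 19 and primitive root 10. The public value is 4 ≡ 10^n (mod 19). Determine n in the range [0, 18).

Successive powers of 10 modulo 19:
  10^0=1  10^1=10  10^2=5  10^3=12  10^4=6  10^5=3
  10^6=11  10^7=15  10^8=17  10^9=18  10^10=9  10^11=14
  10^12=7  10^13=13  10^14=16  10^15=8  10^16=4
So 10^16 ≡ 4 (mod 19), giving n = 16.

16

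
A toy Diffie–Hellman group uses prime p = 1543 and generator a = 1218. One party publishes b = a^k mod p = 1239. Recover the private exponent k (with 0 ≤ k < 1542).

Baby-step giant-step with m = ceil(sqrt(1542)) = 40.
Baby table (1218^j mod 1543 for j=0..39):
  0:1  1:1218  2:701  3:539  4:727  5:1347  6:437  7:1474
  8:823  9:1007  10:1384  11:756  12:1180  13:707  14:132  15:304
  16:1495  17:170  18:298  19:359  20:593  21:150  22:626  23:226
  24:614  25:1040  26:1460  27:744  28:451  29:10  30:1379  31:838
  32:761  33:1098  34:1126  35:1284  36:853  37:515  38:812  39:1496
Giant step factor: 1218^(-40) ≡ 219 (mod 1543).
Scan 1239·219^i mod 1543 for i = 0, 1, …:
  i=0: 1239   i=1: 1316   i=2: 1206   i=3: 261
  i=4: 68   i=5: 1005   i=6: 989   i=7: 571
  i=8: 66   i=9: 567     …   i=18: 521
  i=19: 1460
Match at i=19, j=26: k = 19·40 + 26 = 786.

786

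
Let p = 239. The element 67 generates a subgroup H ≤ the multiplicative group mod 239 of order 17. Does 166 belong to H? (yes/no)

⟨67⟩ has order 17; its elements mod 239 are {1, 6, 22, 36, 40, 51, 67, 71, 75, 101, 128, 132, 163, 166, 187, 211, 216}.
166 is in this set.

yes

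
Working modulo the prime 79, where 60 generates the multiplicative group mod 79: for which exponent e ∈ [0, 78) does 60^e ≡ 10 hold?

24

Baby-step giant-step with m = ceil(sqrt(78)) = 9.
Baby table (60^j mod 79 for j=0..8):
  0:1  1:60  2:45  3:14  4:50  5:77  6:38  7:68
  8:51
Giant step factor: 60^(-9) ≡ 15 (mod 79).
Scan 10·15^i mod 79 for i = 0, 1, …:
  i=0: 10   i=1: 71   i=2: 38
Match at i=2, j=6: e = 2·9 + 6 = 24.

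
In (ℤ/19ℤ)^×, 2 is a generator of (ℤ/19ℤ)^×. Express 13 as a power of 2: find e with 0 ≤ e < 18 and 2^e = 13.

Successive powers of 2 modulo 19:
  2^0=1  2^1=2  2^2=4  2^3=8  2^4=16  2^5=13
So 2^5 ≡ 13 (mod 19), giving e = 5.

5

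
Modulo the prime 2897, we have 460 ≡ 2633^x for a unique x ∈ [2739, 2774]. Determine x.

Compute 2633^2739 mod 2897 = 1898, then multiply by 2633 repeatedly:
  2633^2739=1898  2633^2740=109  2633^2741=194  2633^2742=930  2633^2743=725
  2633^2744=2699  2633^2745=126  2633^2746=1500  2633^2747=889  2633^2748=2858
  2633^2749=1605  2633^2750=2139  2633^2751=219  2633^2752=124  2633^2753=2028
  2633^2754=553  2633^2755=1755  2633^2756=200  2633^2757=2243  2633^2758=1733
  2633^2759=214  2633^2760=1444  2633^2761=1188  2633^2762=2141  2633^2763=2588
  2633^2764=460
Found 460 at exponent 2764.

2764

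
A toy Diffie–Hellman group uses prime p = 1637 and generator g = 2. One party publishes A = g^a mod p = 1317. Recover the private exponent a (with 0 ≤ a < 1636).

119

Baby-step giant-step with m = ceil(sqrt(1636)) = 41.
Baby table (2^j mod 1637 for j=0..40):
  0:1  1:2  2:4  3:8  4:16  5:32  6:64  7:128
  8:256  9:512  10:1024  11:411  12:822  13:7  14:14  15:28
  16:56  17:112  18:224  19:448  20:896  21:155  22:310  23:620
  24:1240  25:843  26:49  27:98  28:196  29:392  30:784  31:1568
  32:1499  33:1361  34:1085  35:533  36:1066  37:495  38:990  39:343
  40:686
Giant step factor: 2^(-41) ≡ 1254 (mod 1637).
Scan 1317·1254^i mod 1637 for i = 0, 1, …:
  i=0: 1317   i=1: 1422   i=2: 495
Match at i=2, j=37: a = 2·41 + 37 = 119.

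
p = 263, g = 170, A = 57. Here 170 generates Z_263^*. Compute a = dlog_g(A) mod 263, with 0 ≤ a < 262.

Baby-step giant-step with m = ceil(sqrt(262)) = 17.
Baby table (170^j mod 263 for j=0..16):
  0:1  1:170  2:233  3:160  4:111  5:197  6:89  7:139
  8:223  9:38  10:148  11:175  12:31  13:10  14:122  15:226
  16:22
Giant step factor: 170^(-17) ≡ 195 (mod 263).
Scan 57·195^i mod 263 for i = 0, 1, …:
  i=0: 57   i=1: 69   i=2: 42   i=3: 37
  i=4: 114   i=5: 138   i=6: 84   i=7: 74
  i=8: 228   i=9: 13   i=10: 168   i=11: 148
Match at i=11, j=10: a = 11·17 + 10 = 197.

197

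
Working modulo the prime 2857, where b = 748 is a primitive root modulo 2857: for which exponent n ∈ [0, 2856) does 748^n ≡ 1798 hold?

Baby-step giant-step with m = ceil(sqrt(2856)) = 54.
Baby table (748^j mod 2857 for j=0..53):
  0:1  1:748  2:2389  3:1347  4:1892  5:1001  6:214  7:80
  8:2700  9:2558  10:2051  11:2796  12:84  13:2835  14:686  15:1725
  16:1793  17:1231  18:834  19:1006  20:1097  21:597  22:864  23:590
  24:1342  25:1009  26:484  27:2050  28:2048  29:552  30:1488  31:1651
  32:724  33:1579  34:1151  35:991  36:1305  37:1903  38:658  39:780
  40:612  41:656  42:2141  43:1548  44:819  45:1214  46:2403  47:391
  48:1054  49:2717  50:989  51:2666  52:2839  53:821
Giant step factor: 748^(-54) ≡ 1652 (mod 2857).
Scan 1798·1652^i mod 2857 for i = 0, 1, …:
  i=0: 1798   i=1: 1873   i=2: 65   i=3: 1671
  i=4: 630   i=5: 812   i=6: 1491   i=7: 398
  i=8: 386   i=9: 561     …   i=43: 377
  i=44: 2835
Match at i=44, j=13: n = 44·54 + 13 = 2389.

2389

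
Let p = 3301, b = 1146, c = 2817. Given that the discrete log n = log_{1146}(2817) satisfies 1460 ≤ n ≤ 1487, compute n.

Compute 1146^1460 mod 3301 = 2817, then multiply by 1146 repeatedly:
  1146^1460=2817
Found 2817 at exponent 1460.

1460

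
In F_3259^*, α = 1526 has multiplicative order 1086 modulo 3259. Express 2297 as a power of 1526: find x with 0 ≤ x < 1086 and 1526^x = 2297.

Baby-step giant-step with m = ceil(sqrt(1086)) = 33.
Baby table (1526^j mod 3259 for j=0..32):
  0:1  1:1526  2:1750  3:1379  4:2299  5:1590  6:1644  7:2573
  8:2562  9:2071  10:2375  11:242  12:1025  13:3089  14:1300  15:2328
  16:218  17:250  18:197  19:794  20:2555  21:1166  22:3161  23:366
  24:1227  25:1736  26:2828  27:612  28:1838  29:2048  30:3126  31:2359
  32:1898
Giant step factor: 1526^(-33) ≡ 2862 (mod 3259).
Scan 2297·2862^i mod 3259 for i = 0, 1, …:
  i=0: 2297   i=1: 611   i=2: 1858   i=3: 2167
  i=4: 77   i=5: 2021   i=6: 2636   i=7: 2906
  i=8: 4   i=9: 1671   i=10: 1449   i=11: 1590
Match at i=11, j=5: x = 11·33 + 5 = 368.

368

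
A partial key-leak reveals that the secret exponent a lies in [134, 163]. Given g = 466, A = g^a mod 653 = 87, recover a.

142

Compute 466^134 mod 653 = 539, then multiply by 466 repeatedly:
  466^134=539  466^135=422  466^136=99  466^137=424  466^138=378
  466^139=491  466^140=256  466^141=450  466^142=87
Found 87 at exponent 142.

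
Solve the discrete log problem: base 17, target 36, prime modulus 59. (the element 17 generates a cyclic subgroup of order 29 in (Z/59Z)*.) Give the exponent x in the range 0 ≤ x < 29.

Successive powers of 17 modulo 59:
  17^0=1  17^1=17  17^2=53  17^3=16  17^4=36
So 17^4 ≡ 36 (mod 59), giving x = 4.

4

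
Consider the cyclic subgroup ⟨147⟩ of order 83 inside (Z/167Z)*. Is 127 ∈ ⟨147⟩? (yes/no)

127 ∈ ⟨147⟩ iff 127^83 ≡ 1 (mod 167), since |⟨147⟩| = 83.
127^83 mod 167 = 1.
Since 1 = 1, 127 lies in the subgroup.

yes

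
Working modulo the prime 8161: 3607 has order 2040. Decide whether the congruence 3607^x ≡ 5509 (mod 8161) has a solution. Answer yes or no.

yes

5509 ∈ ⟨3607⟩ iff 5509^2040 ≡ 1 (mod 8161), since |⟨3607⟩| = 2040.
5509^2040 mod 8161 = 1.
Since 1 = 1, 5509 lies in the subgroup.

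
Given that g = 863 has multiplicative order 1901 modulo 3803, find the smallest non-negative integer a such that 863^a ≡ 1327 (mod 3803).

1837

Baby-step giant-step with m = ceil(sqrt(1901)) = 44.
Baby table (863^j mod 3803 for j=0..43):
  0:1  1:863  2:3184  3:2026  4:2861  5:896  6:1239  7:614
  8:1265  9:234  10:383  11:3471  12:2512  13:146  14:499  15:898
  16:2965  17:3179  18:1514  19:2153  20:2175  21:2146  22:3740  23:2676
  24:967  25:1664  26:2301  27:597  28:1806  29:3151  30:168  31:470
  32:2492  33:1901  34:1470  35:2211  36:2790  37:471  38:3355  39:1282
  40:3496  41:1269  42:3686  43:1710
Giant step factor: 863^(-44) ≡ 3551 (mod 3803).
Scan 1327·3551^i mod 3803 for i = 0, 1, …:
  i=0: 1327   i=1: 260   i=2: 2934   i=3: 2217
  i=4: 357   i=5: 1308   i=6: 1245   i=7: 1909
  i=8: 1913   i=9: 905     …   i=40: 3720
  i=41: 1901
Match at i=41, j=33: a = 41·44 + 33 = 1837.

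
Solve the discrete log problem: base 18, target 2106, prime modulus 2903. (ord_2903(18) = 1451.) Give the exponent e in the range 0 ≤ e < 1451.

698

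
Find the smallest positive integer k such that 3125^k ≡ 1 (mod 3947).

The order of 3125 must divide p − 1 = 3946 = 2 · 1973.
Divisors: 1, 2, 1973, 3946.
Check each in increasing order: 3125^1 ≡ 3125;  3125^2 ≡ 747;  3125^1973 ≡ 3946;  3125^3946 ≡ 1.
Smallest exponent giving 1 is 3946.

3946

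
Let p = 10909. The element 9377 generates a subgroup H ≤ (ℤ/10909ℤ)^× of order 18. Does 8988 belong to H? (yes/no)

8988 ∈ ⟨9377⟩ iff 8988^18 ≡ 1 (mod 10909), since |⟨9377⟩| = 18.
8988^18 mod 10909 = 1521.
Since 1521 ≠ 1, 8988 does not lie in the subgroup.

no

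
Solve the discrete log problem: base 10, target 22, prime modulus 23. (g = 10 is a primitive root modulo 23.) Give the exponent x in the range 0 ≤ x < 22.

11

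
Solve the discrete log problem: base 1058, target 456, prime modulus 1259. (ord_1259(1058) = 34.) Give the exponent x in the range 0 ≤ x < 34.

26

Successive powers of 1058 modulo 1259:
  1058^0=1  1058^1=1058  1058^2=113  1058^3=1208  1058^4=179  1058^5=532
  1058^6=83  1058^7=943  1058^8=566  1058^9=803  1058^10=1008  1058^11=91
  1058^12=594  1058^13=211  1058^14=395  1058^15=1181  1058^16=570  1058^17=1258
  1058^18=201  1058^19=1146  1058^20=51  1058^21=1080  1058^22=727  1058^23=1176
  1058^24=316  1058^25=693  1058^26=456
So 1058^26 ≡ 456 (mod 1259), giving x = 26.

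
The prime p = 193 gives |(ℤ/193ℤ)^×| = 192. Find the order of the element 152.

The order of 152 must divide p − 1 = 192 = 2^6 · 3.
Divisors: 1, 2, 3, 4, 6, 8, 12, 16, 24, 32, 48, 64, 96, 192.
Check each in increasing order: 152^1 ≡ 152;  152^2 ≡ 137;  152^3 ≡ 173;  152^4 ≡ 48;  152^6 ≡ 14;  152^8 ≡ 181;  152^12 ≡ 3;  152^16 ≡ 144;  152^24 ≡ 9;  152^32 ≡ 85;  152^48 ≡ 81;  152^64 ≡ 84;  152^96 ≡ 192;  152^192 ≡ 1.
Smallest exponent giving 1 is 192.

192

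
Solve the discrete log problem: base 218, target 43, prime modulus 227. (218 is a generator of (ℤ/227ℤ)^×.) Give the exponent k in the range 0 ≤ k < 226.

122

Baby-step giant-step with m = ceil(sqrt(226)) = 16.
Baby table (218^j mod 227 for j=0..15):
  0:1  1:218  2:81  3:179  4:205  5:198  6:34  7:148
  8:30  9:184  10:160  11:149  12:21  13:38  14:112  15:127
Giant step factor: 218^(-16) ≡ 85 (mod 227).
Scan 43·85^i mod 227 for i = 0, 1, …:
  i=0: 43   i=1: 23   i=2: 139   i=3: 11
  i=4: 27   i=5: 25   i=6: 82   i=7: 160
Match at i=7, j=10: k = 7·16 + 10 = 122.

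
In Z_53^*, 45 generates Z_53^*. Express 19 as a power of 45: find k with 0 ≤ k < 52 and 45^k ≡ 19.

Successive powers of 45 modulo 53:
  45^0=1  45^1=45  45^2=11  45^3=18  45^4=15  45^5=39
  45^6=6  45^7=5  45^8=13  45^9=2  45^10=37  45^11=22
  45^12=36  45^13=30  45^14=25  45^15=12  45^16=10  45^17=26
  45^18=4  45^19=21  45^20=44  45^21=19
So 45^21 ≡ 19 (mod 53), giving k = 21.

21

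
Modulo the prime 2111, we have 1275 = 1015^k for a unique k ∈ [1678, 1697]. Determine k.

1681

Compute 1015^1678 mod 2111 = 1677, then multiply by 1015 repeatedly:
  1015^1678=1677  1015^1679=689  1015^1680=594  1015^1681=1275
Found 1275 at exponent 1681.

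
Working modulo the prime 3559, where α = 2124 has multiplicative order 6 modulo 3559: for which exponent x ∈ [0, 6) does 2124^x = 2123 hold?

Successive powers of 2124 modulo 3559:
  2124^0=1  2124^1=2124  2124^2=2123
So 2124^2 ≡ 2123 (mod 3559), giving x = 2.

2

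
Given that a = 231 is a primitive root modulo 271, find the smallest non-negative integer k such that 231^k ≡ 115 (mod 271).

Baby-step giant-step with m = ceil(sqrt(270)) = 17.
Baby table (231^j mod 271 for j=0..16):
  0:1  1:231  2:245  3:227  4:134  5:60  6:39  7:66
  8:70  9:181  10:77  11:172  12:166  13:135  14:20  15:13
  16:22
Giant step factor: 231^(-17) ≡ 182 (mod 271).
Scan 115·182^i mod 271 for i = 0, 1, …:
  i=0: 115   i=1: 63   i=2: 84   i=3: 112
  i=4: 59   i=5: 169   i=6: 135
Match at i=6, j=13: k = 6·17 + 13 = 115.

115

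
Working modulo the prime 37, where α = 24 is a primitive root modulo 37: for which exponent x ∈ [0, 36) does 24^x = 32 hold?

25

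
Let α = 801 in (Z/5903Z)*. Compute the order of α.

The order of 801 must divide p − 1 = 5902 = 2 · 13 · 227.
Divisors: 1, 2, 13, 26, 227, 454, 2951, 5902.
Check each in increasing order: 801^1 ≡ 801;  801^2 ≡ 4077;  801^13 ≡ 3008;  801^26 ≡ 4668;  801^227 ≡ 4086;  801^454 ≡ 1712;  801^2951 ≡ 5902;  801^5902 ≡ 1.
Smallest exponent giving 1 is 5902.

5902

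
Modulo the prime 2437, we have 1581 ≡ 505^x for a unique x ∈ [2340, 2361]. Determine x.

Compute 505^2340 mod 2437 = 2374, then multiply by 505 repeatedly:
  505^2340=2374  505^2341=2303  505^2342=566  505^2343=701  505^2344=640
  505^2345=1516  505^2346=362  505^2347=35  505^2348=616  505^2349=1581
Found 1581 at exponent 2349.

2349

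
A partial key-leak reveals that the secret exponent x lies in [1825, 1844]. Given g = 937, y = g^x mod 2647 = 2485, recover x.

1827

Compute 937^1825 mod 2647 = 1376, then multiply by 937 repeatedly:
  937^1825=1376  937^1826=223  937^1827=2485
Found 2485 at exponent 1827.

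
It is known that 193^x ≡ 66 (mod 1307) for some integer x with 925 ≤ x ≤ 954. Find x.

948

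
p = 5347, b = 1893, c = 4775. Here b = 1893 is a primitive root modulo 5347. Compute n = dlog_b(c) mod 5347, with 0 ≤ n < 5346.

Baby-step giant-step with m = ceil(sqrt(5346)) = 74.
Baby table (1893^j mod 5347 for j=0..73):
  0:1  1:1893  2:959  3:2754  4:5344  5:5015  6:2470  7:2432
  8:9  9:996  10:3284  11:3398  12:5320  13:2359  14:842  15:500
  16:81  17:3617  18:2821  19:3847  20:5104  21:5190  22:2231  23:4500
  24:729  25:471  26:4001  27:2541  28:3160  29:3934  30:4038  31:3071
  32:1214  33:4239  34:3927  35:1481  36:1705  37:3324  38:4260  39:904
  40:232  41:722  42:3261  43:2635  44:4651  45:3181  46:911  47:2789
  48:2088  49:1151  50:2614  51:2327  52:4430  53:1894  54:2852  55:3713
  56:2751  57:5012  58:2138  59:4902  60:2441  61:1005  62:4280  63:1335
  64:3371  65:2332  66:3201  67:1342  68:581  69:3698  70:1091  71:1321
  72:3604  73:4947
Giant step factor: 1893^(-74) ≡ 2756 (mod 5347).
Scan 4775·2756^i mod 5347 for i = 0, 1, …:
  i=0: 4775   i=1: 933   i=2: 4788   i=3: 4679
  i=4: 3707   i=5: 3722   i=6: 2286   i=7: 1450
  i=8: 1991   i=9: 1174     …   i=32: 1674
  i=33: 4430
Match at i=33, j=52: n = 33·74 + 52 = 2494.

2494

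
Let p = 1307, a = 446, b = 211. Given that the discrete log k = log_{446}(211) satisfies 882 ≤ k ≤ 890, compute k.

884

Compute 446^882 mod 1307 = 784, then multiply by 446 repeatedly:
  446^882=784  446^883=695  446^884=211
Found 211 at exponent 884.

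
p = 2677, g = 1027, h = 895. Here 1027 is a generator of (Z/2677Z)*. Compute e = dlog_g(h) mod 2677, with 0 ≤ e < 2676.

1619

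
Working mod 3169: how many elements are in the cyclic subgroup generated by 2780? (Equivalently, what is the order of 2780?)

3168

The order of 2780 must divide p − 1 = 3168 = 2^5 · 3^2 · 11.
Divisors: 1, 2, 3, 4, 6, 8, 9, 11, 12, 16, 18, 22, 24, 32, 33, 36, 44, 48, 66, 72, 88, 96, 99, 132, 144, 176, 198, 264, 288, 352, 396, 528, 792, 1056, 1584, 3168.
Check each in increasing order: 2780^1 ≡ 2780;  2780^2 ≡ 2378;  2780^3 ≡ 306;  2780^4 ≡ 1388;  2780^6 ≡ 1735;  2780^8 ≡ 2961;  2780^9 ≡ 1687;  2780^11 ≡ 2901;  2780^12 ≡ 2844;  2780^16 ≡ 2067;  2780^18 ≡ 207;  2780^22 ≡ 2106;  2780^24 ≡ 1048;  2780^32 ≡ 677;  2780^33 ≡ 2843;  2780^36 ≡ 1652;  2780^44 ≡ 1805;  2780^48 ≡ 1830;  2780^66 ≡ 1699;  2780^72 ≡ 595;  2780^88 ≡ 293;  2780^96 ≡ 2436;  2780^99 ≡ 701;  2780^132 ≡ 2811;  2780^144 ≡ 2266;  2780^176 ≡ 286;  2780^198 ≡ 206;  2780^264 ≡ 1404;  2780^288 ≡ 976;  2780^352 ≡ 2571;  2780^396 ≡ 1239;  2780^528 ≡ 98;  2780^792 ≡ 1325;  2780^1056 ≡ 97;  2780^1584 ≡ 3168;  2780^3168 ≡ 1.
Smallest exponent giving 1 is 3168.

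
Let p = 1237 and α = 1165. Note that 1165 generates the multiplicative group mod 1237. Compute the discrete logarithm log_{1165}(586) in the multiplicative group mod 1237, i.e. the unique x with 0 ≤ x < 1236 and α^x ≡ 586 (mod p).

Baby-step giant-step with m = ceil(sqrt(1236)) = 36.
Baby table (1165^j mod 1237 for j=0..35):
  0:1  1:1165  2:236  3:326  4:31  5:242  6:1131  7:210
  8:961  9:80  10:425  11:325  12:103  13:6  14:805  15:179
  16:719  17:186  18:215  19:601  20:23  21:818  22:480  23:76
  24:713  25:618  26:36  27:1119  28:1074  29:603  30:1116  31:53
  32:1132  33:138  34:1197  35:406
Giant step factor: 1165^(-36) ≡ 746 (mod 1237).
Scan 586·746^i mod 1237 for i = 0, 1, …:
  i=0: 586   i=1: 495   i=2: 644   i=3: 468
  i=4: 294   i=5: 375   i=6: 188   i=7: 467
  i=8: 785   i=9: 509     …   i=31: 997
  i=32: 325
Match at i=32, j=11: x = 32·36 + 11 = 1163.

1163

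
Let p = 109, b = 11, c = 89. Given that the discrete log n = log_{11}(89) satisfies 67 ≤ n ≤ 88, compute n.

68

Compute 11^67 mod 109 = 18, then multiply by 11 repeatedly:
  11^67=18  11^68=89
Found 89 at exponent 68.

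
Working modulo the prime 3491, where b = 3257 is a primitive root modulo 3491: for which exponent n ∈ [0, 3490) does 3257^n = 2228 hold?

Baby-step giant-step with m = ceil(sqrt(3490)) = 60.
Baby table (3257^j mod 3491 for j=0..59):
  0:1  1:3257  2:2391  3:2557  4:2114  5:1046  6:3097  7:1430
  8:516  9:1441  10:1433  11:3305  12:1632  13:2122  14:2665  15:1279
  16:940  17:3464  18:2827  19:1772  20:781  21:2269  22:3177  23:165
  24:3282  25:32  26:2985  27:3201  28:1531  29:1319  30:2053  31:1356
  32:377  33:2548  34:729  35:473  36:1030  37:3350  38:1575  39:1496
  40:2527  41:2152  42:2627  43:3189  44:848  45:555  46:2788  47:425
  48:1789  49:294  50:1024  51:1263  52:1193  53:118  54:316  55:2858
  56:1500  57:1591  58:1243  59:2382
Giant step factor: 3257^(-60) ≡ 2374 (mod 3491).
Scan 2228·2374^i mod 3491 for i = 0, 1, …:
  i=0: 2228   i=1: 407   i=2: 2702   i=3: 1581
  i=4: 469   i=5: 3268   i=6: 1230   i=7: 1544
  i=8: 3397   i=9: 268     …   i=28: 2027
  i=29: 1500
Match at i=29, j=56: n = 29·60 + 56 = 1796.

1796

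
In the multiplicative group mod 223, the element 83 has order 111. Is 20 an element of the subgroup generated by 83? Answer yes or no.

20 ∈ ⟨83⟩ iff 20^111 ≡ 1 (mod 223), since |⟨83⟩| = 111.
20^111 mod 223 = 222.
Since 222 ≠ 1, 20 does not lie in the subgroup.

no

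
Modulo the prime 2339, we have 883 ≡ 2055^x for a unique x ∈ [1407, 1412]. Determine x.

1410

Compute 2055^1407 mod 2339 = 1582, then multiply by 2055 repeatedly:
  2055^1407=1582  2055^1408=2139  2055^1409=664  2055^1410=883
Found 883 at exponent 1410.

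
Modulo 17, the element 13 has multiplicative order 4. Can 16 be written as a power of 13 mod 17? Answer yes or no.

yes

16 ∈ ⟨13⟩ iff 16^4 ≡ 1 (mod 17), since |⟨13⟩| = 4.
16^4 mod 17 = 1.
Since 1 = 1, 16 lies in the subgroup.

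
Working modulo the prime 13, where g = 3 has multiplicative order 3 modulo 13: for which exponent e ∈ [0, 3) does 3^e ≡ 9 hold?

2

Successive powers of 3 modulo 13:
  3^0=1  3^1=3  3^2=9
So 3^2 ≡ 9 (mod 13), giving e = 2.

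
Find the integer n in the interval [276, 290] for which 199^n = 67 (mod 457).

278

Compute 199^276 mod 457 = 257, then multiply by 199 repeatedly:
  199^276=257  199^277=416  199^278=67
Found 67 at exponent 278.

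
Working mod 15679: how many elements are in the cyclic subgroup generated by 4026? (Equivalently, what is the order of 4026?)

15678

The order of 4026 must divide p − 1 = 15678 = 2 · 3^2 · 13 · 67.
Divisors: 1, 2, 3, 6, 9, 13, 18, 26, 39, 67, 78, 117, 134, 201, 234, 402, 603, 871, 1206, 1742, 2613, 5226, 7839, 15678.
Check each in increasing order: 4026^1 ≡ 4026;  4026^2 ≡ 12269;  4026^3 ≡ 6144;  4026^6 ≡ 9383;  4026^9 ≡ 13148;  4026^13 ≡ 541;  4026^18 ≡ 8929;  4026^26 ≡ 10459;  4026^39 ≡ 13879;  4026^67 ≡ 5759;  4026^78 ≡ 10126;  4026^117 ≡ 7877;  4026^134 ≡ 4996;  4026^201 ≡ 999;  4026^234 ≡ 5326;  4026^402 ≡ 10224;  4026^603 ≡ 6747;  4026^871 ≡ 5246;  4026^1206 ≡ 5872;  4026^1742 ≡ 3871;  4026^2613 ≡ 2961;  4026^5226 ≡ 2960;  4026^7839 ≡ 15678;  4026^15678 ≡ 1.
Smallest exponent giving 1 is 15678.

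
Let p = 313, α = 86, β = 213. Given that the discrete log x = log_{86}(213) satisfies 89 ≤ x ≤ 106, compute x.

106

Compute 86^89 mod 313 = 77, then multiply by 86 repeatedly:
  86^89=77  86^90=49  86^91=145  86^92=263  86^93=82
  86^94=166  86^95=191  86^96=150  86^97=67  86^98=128
  86^99=53  86^100=176  86^101=112  86^102=242  86^103=154
  86^104=98  86^105=290  86^106=213
Found 213 at exponent 106.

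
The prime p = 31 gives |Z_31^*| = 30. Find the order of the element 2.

The order of 2 must divide p − 1 = 30 = 2 · 3 · 5.
Divisors: 1, 2, 3, 5, 6, 10, 15, 30.
Check each in increasing order: 2^1 ≡ 2;  2^2 ≡ 4;  2^3 ≡ 8;  2^5 ≡ 1.
Smallest exponent giving 1 is 5.

5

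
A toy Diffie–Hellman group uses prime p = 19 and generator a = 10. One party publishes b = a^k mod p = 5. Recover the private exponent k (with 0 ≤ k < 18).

Successive powers of 10 modulo 19:
  10^0=1  10^1=10  10^2=5
So 10^2 ≡ 5 (mod 19), giving k = 2.

2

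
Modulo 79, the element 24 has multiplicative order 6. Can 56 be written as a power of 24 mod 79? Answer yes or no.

⟨24⟩ has order 6; its elements mod 79 are {1, 23, 24, 55, 56, 78}.
56 is in this set.

yes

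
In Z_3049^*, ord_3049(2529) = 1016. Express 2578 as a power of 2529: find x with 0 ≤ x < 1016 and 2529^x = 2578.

Baby-step giant-step with m = ceil(sqrt(1016)) = 32.
Baby table (2529^j mod 3049 for j=0..31):
  0:1  1:2529  2:2088  3:2733  4:2723  5:1825  6:2288  7:2399
  8:2610  9:2654  10:1117  11:1519  12:2860  13:712  14:1738  15:1793
  16:634  17:2661  18:526  19:890  20:648  21:1479  22:2317  23:2564
  24:2182  25:2637  26:810  27:2611  28:2134  29:156  30:1203  31:2534
Giant step factor: 2529^(-32) ≡ 530 (mod 3049).
Scan 2578·530^i mod 3049 for i = 0, 1, …:
  i=0: 2578   i=1: 388   i=2: 1357   i=3: 2695
  i=4: 1418   i=5: 1486   i=6: 938   i=7: 153
  i=8: 1816   i=9: 2045     …   i=16: 1336
  i=17: 712
Match at i=17, j=13: x = 17·32 + 13 = 557.

557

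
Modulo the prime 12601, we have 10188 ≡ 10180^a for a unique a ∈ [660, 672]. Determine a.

Compute 10180^660 mod 12601 = 5895, then multiply by 10180 repeatedly:
  10180^660=5895  10180^661=5138  10180^662=10690  10180^663=1964  10180^664=8334
  10180^665=10188
Found 10188 at exponent 665.

665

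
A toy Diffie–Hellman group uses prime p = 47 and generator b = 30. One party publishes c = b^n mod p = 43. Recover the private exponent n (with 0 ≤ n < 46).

Baby-step giant-step with m = ceil(sqrt(46)) = 7.
Baby table (30^j mod 47 for j=0..6):
  0:1  1:30  2:7  3:22  4:2  5:13  6:14
Giant step factor: 30^(-7) ≡ 31 (mod 47).
Scan 43·31^i mod 47 for i = 0, 1, …:
  i=0: 43   i=1: 17   i=2: 10   i=3: 28
  i=4: 22
Match at i=4, j=3: n = 4·7 + 3 = 31.

31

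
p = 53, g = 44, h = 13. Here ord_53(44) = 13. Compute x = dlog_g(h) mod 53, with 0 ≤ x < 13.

3

Successive powers of 44 modulo 53:
  44^0=1  44^1=44  44^2=28  44^3=13
So 44^3 ≡ 13 (mod 53), giving x = 3.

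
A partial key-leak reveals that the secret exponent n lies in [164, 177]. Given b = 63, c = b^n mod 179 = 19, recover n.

174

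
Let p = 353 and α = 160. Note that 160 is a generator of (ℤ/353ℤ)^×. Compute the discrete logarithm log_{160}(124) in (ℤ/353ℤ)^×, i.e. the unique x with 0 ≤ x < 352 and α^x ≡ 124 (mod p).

Baby-step giant-step with m = ceil(sqrt(352)) = 19.
Baby table (160^j mod 353 for j=0..18):
  0:1  1:160  2:184  3:141  4:321  5:175  6:113  7:77
  8:318  9:48  10:267  11:7  12:61  13:229  14:281  15:129
  16:166  17:85  18:186
Giant step factor: 160^(-19) ≡ 219 (mod 353).
Scan 124·219^i mod 353 for i = 0, 1, …:
  i=0: 124   i=1: 328   i=2: 173   i=3: 116
  i=4: 341   i=5: 196   i=6: 211   i=7: 319
  i=8: 320   i=9: 186
Match at i=9, j=18: x = 9·19 + 18 = 189.

189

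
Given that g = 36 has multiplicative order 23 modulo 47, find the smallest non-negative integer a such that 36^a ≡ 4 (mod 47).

Successive powers of 36 modulo 47:
  36^0=1  36^1=36  36^2=27  36^3=32  36^4=24  36^5=18
  36^6=37  36^7=16  36^8=12  36^9=9  36^10=42  36^11=8
  36^12=6  36^13=28  36^14=21  36^15=4
So 36^15 ≡ 4 (mod 47), giving a = 15.

15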